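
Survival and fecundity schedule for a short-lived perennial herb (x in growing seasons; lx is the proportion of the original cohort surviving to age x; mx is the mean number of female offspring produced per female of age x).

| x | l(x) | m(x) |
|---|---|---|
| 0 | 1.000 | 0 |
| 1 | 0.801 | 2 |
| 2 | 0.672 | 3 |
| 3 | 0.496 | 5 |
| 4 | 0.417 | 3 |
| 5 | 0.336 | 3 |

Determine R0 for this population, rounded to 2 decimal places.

lx·mx by age: 0, 1.602, 2.016, 2.48, 1.251, 1.008
R0 = Σ lx·mx = 8.357 → 8.36

8.36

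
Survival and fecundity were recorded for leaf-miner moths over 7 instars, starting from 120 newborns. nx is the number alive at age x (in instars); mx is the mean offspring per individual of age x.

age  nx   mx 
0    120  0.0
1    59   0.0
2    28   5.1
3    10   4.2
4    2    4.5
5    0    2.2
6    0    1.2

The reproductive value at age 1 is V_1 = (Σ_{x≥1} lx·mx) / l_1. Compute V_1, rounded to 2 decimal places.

3.28

lx = nx/n0 = nx/120: 1, 0.49167…, 0.23333…, 0.08333…, 0.01667…, 0, 0
lx·mx for x ≥ 1: 0, 1.19…, 0.35…, 0.075…, 0, 0 → sum = 1.615…
V_1 = 1.615… / l_1 = 1.615… / 0.491667… = 3.284746… → 3.28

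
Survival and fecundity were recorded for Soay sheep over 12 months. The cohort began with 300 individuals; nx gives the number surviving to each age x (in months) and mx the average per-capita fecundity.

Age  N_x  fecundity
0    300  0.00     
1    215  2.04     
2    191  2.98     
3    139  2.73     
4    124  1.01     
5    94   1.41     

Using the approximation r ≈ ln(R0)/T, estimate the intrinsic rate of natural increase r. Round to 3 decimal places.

0.722

lx = nx/n0 = nx/300: 1, 0.71667…, 0.63667…, 0.46333…, 0.41333…, 0.31333…
R0 = Σ lx·mx = 0 + 1.462… + 1.89727… + 1.2649… + 0.41747… + 0.4418… = 5.483433…
Σ x·lx·mx = 12.9301…; T = 12.9301…/5.483433… = 2.35803…
r ≈ ln(R0)/T = ln(5.483433…)/2.35803… = 0.72168… → 0.722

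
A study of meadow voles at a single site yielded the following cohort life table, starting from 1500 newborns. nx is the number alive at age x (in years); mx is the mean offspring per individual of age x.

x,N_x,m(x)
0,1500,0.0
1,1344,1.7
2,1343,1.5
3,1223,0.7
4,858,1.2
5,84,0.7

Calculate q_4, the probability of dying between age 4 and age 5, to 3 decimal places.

lx = nx/n0 = nx/1500: 1, 0.896, 0.89533…, 0.81533…, 0.572, 0.056
q_4 = (l_4 − l_5) / l_4 = (0.572 − 0.056) / 0.572
     = 0.516 / 0.572 = 0.902098… → 0.902

0.902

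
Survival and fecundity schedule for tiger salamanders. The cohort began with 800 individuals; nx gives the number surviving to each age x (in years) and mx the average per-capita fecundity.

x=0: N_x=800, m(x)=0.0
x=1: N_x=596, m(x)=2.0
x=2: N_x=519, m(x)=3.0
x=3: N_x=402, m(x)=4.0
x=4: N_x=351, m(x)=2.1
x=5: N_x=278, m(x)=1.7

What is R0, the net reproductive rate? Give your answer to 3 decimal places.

6.958

lx = nx/n0 = nx/800: 1, 0.745, 0.64875, 0.5025, 0.43875, 0.3475
lx·mx by age: 0, 1.49, 1.94625, 2.01, 0.921375, 0.59075
R0 = Σ lx·mx = 6.958375 → 6.958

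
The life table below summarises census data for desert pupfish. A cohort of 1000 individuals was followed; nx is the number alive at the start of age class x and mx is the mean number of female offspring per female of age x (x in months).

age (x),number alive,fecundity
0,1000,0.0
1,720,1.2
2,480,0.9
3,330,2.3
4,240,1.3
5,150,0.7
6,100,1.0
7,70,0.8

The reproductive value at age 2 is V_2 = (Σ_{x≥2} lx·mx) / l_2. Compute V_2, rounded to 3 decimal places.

3.675

lx = nx/n0 = nx/1000: 1, 0.72, 0.48, 0.33, 0.24, 0.15, 0.1, 0.07
lx·mx for x ≥ 2: 0.432, 0.759, 0.312, 0.105, 0.1, 0.056 → sum = 1.764
V_2 = 1.764 / l_2 = 1.764 / 0.48 = 3.675 → 3.675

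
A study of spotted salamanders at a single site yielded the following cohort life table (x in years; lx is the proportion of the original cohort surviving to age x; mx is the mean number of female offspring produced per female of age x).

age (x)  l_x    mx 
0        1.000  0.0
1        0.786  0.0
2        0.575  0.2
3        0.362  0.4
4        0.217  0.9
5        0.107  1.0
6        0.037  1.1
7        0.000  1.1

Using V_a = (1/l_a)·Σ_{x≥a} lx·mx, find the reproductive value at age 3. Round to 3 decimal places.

1.348

lx·mx for x ≥ 3: 0.1448, 0.1953, 0.107, 0.0407, 0 → sum = 0.4878
V_3 = 0.4878 / l_3 = 0.4878 / 0.362 = 1.347514… → 1.348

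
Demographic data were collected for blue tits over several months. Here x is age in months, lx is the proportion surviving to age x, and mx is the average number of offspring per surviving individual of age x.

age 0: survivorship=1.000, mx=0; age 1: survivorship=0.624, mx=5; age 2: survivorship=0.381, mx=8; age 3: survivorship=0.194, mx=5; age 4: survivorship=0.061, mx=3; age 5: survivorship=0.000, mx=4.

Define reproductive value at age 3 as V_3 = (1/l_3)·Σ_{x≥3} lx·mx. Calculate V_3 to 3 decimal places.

5.943

lx·mx for x ≥ 3: 0.97, 0.183, 0 → sum = 1.153
V_3 = 1.153 / l_3 = 1.153 / 0.194 = 5.943299… → 5.943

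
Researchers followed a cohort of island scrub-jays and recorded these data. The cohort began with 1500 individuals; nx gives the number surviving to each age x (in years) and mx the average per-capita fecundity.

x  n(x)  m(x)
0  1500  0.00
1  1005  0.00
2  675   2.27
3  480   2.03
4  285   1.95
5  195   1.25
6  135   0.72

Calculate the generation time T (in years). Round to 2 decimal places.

lx = nx/n0 = nx/1500: 1, 0.67, 0.45, 0.32, 0.19, 0.13, 0.09
lx·mx: 0, 0, 1.0215, 0.6496, 0.3705, 0.1625, 0.0648 → R0 = 2.2689
x·lx·mx: 0, 0, 2.043, 1.9488, 1.482, 0.8125, 0.3888 → Σ = 6.6751
T = 6.6751 / 2.2689 = 2.941998… → 2.94

2.94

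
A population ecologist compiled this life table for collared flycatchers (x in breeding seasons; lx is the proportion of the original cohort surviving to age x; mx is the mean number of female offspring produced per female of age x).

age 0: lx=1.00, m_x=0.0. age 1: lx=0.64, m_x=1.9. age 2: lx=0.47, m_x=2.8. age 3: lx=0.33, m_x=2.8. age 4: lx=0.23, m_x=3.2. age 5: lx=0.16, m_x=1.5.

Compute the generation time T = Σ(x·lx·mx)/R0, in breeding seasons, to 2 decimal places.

lx·mx: 0, 1.216, 1.316, 0.924, 0.736, 0.24 → R0 = 4.432
x·lx·mx: 0, 1.216, 2.632, 2.772, 2.944, 1.2 → Σ = 10.764
T = 10.764 / 4.432 = 2.4287… → 2.43

2.43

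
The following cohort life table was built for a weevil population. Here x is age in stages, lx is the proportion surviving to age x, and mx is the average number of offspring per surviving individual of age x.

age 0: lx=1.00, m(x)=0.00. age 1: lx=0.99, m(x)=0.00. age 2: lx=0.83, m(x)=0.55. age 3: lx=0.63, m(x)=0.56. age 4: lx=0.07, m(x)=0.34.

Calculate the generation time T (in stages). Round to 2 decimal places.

2.48

lx·mx: 0, 0, 0.4565, 0.3528, 0.0238 → R0 = 0.8331
x·lx·mx: 0, 0, 0.913, 1.0584, 0.0952 → Σ = 2.0666
T = 2.0666 / 0.8331 = 2.480615… → 2.48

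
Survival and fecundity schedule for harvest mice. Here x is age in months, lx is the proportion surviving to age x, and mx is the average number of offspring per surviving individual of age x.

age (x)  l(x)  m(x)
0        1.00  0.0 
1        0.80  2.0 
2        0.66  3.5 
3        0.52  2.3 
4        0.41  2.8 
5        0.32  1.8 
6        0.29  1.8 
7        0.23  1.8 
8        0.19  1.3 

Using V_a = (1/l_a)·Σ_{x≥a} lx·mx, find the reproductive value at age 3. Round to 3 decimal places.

7.890

lx·mx for x ≥ 3: 1.196, 1.148, 0.576, 0.522, 0.414, 0.247 → sum = 4.103
V_3 = 4.103 / l_3 = 4.103 / 0.52 = 7.890385… → 7.890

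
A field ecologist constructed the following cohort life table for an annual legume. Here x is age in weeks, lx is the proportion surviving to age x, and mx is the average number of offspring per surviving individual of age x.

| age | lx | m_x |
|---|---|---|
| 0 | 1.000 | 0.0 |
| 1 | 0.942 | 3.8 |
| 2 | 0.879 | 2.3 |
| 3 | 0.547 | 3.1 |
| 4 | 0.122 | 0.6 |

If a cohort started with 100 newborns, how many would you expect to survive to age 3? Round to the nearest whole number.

Expected survivors = N0 · l_3 = 100 × 0.547 = 54.7 → 55

55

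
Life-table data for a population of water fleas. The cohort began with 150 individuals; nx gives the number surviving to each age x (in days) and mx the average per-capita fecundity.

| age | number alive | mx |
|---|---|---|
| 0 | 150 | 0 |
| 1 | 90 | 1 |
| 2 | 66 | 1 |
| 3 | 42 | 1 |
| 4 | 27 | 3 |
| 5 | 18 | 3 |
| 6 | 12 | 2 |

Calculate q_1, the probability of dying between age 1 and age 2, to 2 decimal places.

lx = nx/n0 = nx/150: 1, 0.6, 0.44, 0.28, 0.18, 0.12, 0.08
q_1 = (l_1 − l_2) / l_1 = (0.6 − 0.44) / 0.6
     = 0.16 / 0.6 = 0.266667… → 0.27

0.27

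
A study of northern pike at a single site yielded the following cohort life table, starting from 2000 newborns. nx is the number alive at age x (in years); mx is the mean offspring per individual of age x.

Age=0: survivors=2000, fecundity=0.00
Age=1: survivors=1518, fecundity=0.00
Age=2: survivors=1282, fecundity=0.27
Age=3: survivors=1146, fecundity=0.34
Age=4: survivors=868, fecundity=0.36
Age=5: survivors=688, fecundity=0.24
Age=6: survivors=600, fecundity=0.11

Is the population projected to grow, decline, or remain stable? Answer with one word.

lx = nx/n0 = nx/2000: 1, 0.759, 0.641, 0.573, 0.434, 0.344, 0.3
R0 = Σ lx·mx = 0 + 0 + 0.17307 + 0.19482 + 0.15624 + 0.08256 + 0.033 = 0.63969
R0 < 1, so the population is declining.

declining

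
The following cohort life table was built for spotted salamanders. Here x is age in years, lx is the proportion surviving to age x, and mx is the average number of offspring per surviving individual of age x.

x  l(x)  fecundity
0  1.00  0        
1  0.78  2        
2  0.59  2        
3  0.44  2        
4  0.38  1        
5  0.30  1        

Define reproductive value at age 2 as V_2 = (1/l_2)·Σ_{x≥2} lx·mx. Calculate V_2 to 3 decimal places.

4.644

lx·mx for x ≥ 2: 1.18, 0.88, 0.38, 0.3 → sum = 2.74
V_2 = 2.74 / l_2 = 2.74 / 0.59 = 4.644068… → 4.644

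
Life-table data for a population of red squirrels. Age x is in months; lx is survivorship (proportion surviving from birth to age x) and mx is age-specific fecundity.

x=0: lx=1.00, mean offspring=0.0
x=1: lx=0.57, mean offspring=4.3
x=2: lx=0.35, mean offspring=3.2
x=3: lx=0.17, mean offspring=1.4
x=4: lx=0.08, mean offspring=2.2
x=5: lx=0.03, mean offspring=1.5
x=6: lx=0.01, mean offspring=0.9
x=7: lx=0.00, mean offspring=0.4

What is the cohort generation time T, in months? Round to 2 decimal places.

lx·mx: 0, 2.451, 1.12, 0.238, 0.176, 0.045, 0.009, 0 → R0 = 4.039
x·lx·mx: 0, 2.451, 2.24, 0.714, 0.704, 0.225, 0.054, 0 → Σ = 6.388
T = 6.388 / 4.039 = 1.58158… → 1.58

1.58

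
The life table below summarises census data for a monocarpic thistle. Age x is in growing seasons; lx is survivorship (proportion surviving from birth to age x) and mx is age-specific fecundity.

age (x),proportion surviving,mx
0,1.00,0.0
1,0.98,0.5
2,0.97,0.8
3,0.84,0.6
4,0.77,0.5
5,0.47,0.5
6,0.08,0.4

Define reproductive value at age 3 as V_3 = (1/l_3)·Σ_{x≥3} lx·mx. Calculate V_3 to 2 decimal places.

1.38

lx·mx for x ≥ 3: 0.504, 0.385, 0.235, 0.032 → sum = 1.156
V_3 = 1.156 / l_3 = 1.156 / 0.84 = 1.37619… → 1.38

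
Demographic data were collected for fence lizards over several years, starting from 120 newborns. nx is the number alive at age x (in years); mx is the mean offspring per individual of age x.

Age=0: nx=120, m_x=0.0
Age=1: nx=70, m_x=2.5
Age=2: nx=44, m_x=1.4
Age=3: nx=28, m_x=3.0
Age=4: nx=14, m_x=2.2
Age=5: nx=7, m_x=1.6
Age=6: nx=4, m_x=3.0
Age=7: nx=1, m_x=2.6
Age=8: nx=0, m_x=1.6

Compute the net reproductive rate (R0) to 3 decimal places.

lx = nx/n0 = nx/120: 1, 0.58333…, 0.36667…, 0.23333…, 0.11667…, 0.05833…, 0.03333…, 0.00833…, 0
lx·mx by age: 0, 1.458333…, 0.513333…, 0.7…, 0.256667…, 0.093333…, 0.1…, 0.021667…, 0
R0 = Σ lx·mx = 3.143333… → 3.143

3.143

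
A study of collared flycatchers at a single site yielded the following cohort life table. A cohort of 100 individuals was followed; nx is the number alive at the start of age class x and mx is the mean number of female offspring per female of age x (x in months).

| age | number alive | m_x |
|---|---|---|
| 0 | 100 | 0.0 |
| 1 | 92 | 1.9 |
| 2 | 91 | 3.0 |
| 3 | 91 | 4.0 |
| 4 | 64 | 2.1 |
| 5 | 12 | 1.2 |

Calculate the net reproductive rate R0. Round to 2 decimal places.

lx = nx/n0 = nx/100: 1, 0.92, 0.91, 0.91, 0.64, 0.12
lx·mx by age: 0, 1.748, 2.73, 3.64, 1.344, 0.144
R0 = Σ lx·mx = 9.606 → 9.61

9.61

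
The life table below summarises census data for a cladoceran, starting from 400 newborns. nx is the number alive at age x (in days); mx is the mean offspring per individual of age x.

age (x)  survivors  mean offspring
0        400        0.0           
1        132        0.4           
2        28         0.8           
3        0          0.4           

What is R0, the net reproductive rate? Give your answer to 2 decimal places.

lx = nx/n0 = nx/400: 1, 0.33, 0.07, 0
lx·mx by age: 0, 0.132, 0.056, 0
R0 = Σ lx·mx = 0.188 → 0.19

0.19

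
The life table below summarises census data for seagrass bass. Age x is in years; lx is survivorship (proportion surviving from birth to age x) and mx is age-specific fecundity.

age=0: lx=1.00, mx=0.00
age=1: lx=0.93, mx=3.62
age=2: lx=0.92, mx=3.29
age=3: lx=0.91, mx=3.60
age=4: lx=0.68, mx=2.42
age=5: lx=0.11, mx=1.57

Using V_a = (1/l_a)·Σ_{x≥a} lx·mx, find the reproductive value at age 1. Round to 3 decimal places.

lx·mx for x ≥ 1: 3.3666, 3.0268, 3.276, 1.6456, 0.1727 → sum = 11.4877
V_1 = 11.4877 / l_1 = 11.4877 / 0.93 = 12.352366… → 12.352

12.352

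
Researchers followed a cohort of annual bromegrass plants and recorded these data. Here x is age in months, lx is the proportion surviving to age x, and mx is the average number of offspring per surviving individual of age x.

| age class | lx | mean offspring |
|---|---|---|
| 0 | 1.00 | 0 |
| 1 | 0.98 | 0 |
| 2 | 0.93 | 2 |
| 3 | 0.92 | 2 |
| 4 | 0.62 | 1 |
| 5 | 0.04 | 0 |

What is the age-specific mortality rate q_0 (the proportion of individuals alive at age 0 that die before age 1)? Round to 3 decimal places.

q_0 = (l_0 − l_1) / l_0 = (1 − 0.98) / 1
     = 0.02 / 1 = 0.02 → 0.020

0.020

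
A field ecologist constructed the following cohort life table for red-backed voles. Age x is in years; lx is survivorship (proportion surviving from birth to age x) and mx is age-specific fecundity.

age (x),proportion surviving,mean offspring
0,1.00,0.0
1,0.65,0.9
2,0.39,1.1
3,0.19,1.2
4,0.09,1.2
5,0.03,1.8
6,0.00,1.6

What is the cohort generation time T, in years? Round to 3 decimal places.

2.015

lx·mx: 0, 0.585, 0.429, 0.228, 0.108, 0.054, 0 → R0 = 1.404
x·lx·mx: 0, 0.585, 0.858, 0.684, 0.432, 0.27, 0 → Σ = 2.829
T = 2.829 / 1.404 = 2.014957… → 2.015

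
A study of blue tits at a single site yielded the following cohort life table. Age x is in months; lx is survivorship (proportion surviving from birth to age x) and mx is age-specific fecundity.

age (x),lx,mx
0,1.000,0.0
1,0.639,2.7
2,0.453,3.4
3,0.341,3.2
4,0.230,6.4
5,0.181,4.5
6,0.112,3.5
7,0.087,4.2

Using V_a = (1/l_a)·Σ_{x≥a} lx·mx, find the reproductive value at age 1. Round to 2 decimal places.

11.58

lx·mx for x ≥ 1: 1.7253, 1.5402, 1.0912, 1.472, 0.8145, 0.392, 0.3654 → sum = 7.4006
V_1 = 7.4006 / l_1 = 7.4006 / 0.639 = 11.581534… → 11.58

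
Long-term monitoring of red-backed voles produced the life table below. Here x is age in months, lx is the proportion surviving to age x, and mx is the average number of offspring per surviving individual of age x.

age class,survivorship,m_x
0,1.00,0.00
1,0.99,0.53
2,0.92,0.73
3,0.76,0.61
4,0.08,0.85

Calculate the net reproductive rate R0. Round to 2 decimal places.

lx·mx by age: 0, 0.5247, 0.6716, 0.4636, 0.068
R0 = Σ lx·mx = 1.7279 → 1.73

1.73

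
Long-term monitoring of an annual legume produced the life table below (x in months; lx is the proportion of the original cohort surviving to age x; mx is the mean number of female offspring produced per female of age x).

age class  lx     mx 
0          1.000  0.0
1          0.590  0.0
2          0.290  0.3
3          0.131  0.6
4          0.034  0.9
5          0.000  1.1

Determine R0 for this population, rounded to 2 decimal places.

0.20

lx·mx by age: 0, 0, 0.087, 0.0786, 0.0306, 0
R0 = Σ lx·mx = 0.1962 → 0.20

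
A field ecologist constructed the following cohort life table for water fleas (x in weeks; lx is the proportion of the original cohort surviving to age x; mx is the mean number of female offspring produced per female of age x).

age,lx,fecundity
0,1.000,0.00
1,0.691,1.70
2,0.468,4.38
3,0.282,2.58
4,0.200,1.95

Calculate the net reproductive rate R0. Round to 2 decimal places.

lx·mx by age: 0, 1.1747, 2.04984, 0.72756, 0.39
R0 = Σ lx·mx = 4.3421 → 4.34

4.34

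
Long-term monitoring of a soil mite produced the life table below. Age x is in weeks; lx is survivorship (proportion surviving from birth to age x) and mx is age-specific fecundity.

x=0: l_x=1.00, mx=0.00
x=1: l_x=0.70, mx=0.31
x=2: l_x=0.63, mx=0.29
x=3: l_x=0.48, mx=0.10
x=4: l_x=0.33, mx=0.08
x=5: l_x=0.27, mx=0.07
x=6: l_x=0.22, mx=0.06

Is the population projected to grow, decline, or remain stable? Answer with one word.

declining

R0 = Σ lx·mx = 0 + 0.217 + 0.1827 + 0.048 + 0.0264 + 0.0189 + 0.0132 = 0.5062
R0 < 1, so the population is declining.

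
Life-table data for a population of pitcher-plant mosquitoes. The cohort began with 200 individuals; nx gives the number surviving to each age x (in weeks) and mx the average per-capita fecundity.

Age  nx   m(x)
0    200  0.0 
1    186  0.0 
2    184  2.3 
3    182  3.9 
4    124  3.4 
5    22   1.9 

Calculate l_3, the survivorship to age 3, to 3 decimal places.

0.910

l_3 = n_3/n_0 = 182/200 = 0.91 → 0.910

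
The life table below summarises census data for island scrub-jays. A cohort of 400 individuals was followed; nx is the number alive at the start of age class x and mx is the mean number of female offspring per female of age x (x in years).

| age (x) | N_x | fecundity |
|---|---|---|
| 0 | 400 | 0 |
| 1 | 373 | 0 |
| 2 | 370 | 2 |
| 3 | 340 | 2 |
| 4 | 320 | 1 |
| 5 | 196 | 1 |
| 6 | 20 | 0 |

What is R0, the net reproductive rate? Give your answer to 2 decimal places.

4.84

lx = nx/n0 = nx/400: 1, 0.9325, 0.925, 0.85, 0.8, 0.49, 0.05
lx·mx by age: 0, 0, 1.85, 1.7, 0.8, 0.49, 0
R0 = Σ lx·mx = 4.84 → 4.84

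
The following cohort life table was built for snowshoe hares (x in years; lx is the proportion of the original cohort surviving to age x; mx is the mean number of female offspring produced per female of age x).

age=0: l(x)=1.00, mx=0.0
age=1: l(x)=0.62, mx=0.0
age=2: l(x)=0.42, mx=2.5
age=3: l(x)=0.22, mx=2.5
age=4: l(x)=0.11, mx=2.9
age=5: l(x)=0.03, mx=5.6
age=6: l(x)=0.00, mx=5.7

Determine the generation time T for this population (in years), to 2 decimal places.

lx·mx: 0, 0, 1.05, 0.55, 0.319, 0.168, 0 → R0 = 2.087
x·lx·mx: 0, 0, 2.1, 1.65, 1.276, 0.84, 0 → Σ = 5.866
T = 5.866 / 2.087 = 2.810733… → 2.81

2.81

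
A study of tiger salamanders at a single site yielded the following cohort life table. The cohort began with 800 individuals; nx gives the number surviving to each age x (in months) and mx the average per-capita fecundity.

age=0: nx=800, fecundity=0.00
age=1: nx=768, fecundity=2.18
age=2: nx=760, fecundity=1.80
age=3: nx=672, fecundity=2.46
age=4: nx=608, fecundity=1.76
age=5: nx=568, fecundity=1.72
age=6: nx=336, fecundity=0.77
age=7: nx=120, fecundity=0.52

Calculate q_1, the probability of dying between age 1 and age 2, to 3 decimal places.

lx = nx/n0 = nx/800: 1, 0.96, 0.95, 0.84, 0.76, 0.71, 0.42, 0.15
q_1 = (l_1 − l_2) / l_1 = (0.96 − 0.95) / 0.96
     = 0.01 / 0.96 = 0.010417… → 0.010

0.010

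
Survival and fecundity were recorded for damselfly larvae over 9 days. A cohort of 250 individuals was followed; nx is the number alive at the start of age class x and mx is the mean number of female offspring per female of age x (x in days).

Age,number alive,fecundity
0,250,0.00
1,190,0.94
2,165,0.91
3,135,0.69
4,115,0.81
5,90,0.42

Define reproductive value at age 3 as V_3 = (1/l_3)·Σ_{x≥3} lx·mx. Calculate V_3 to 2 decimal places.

1.66

lx = nx/n0 = nx/250: 1, 0.76, 0.66, 0.54, 0.46, 0.36
lx·mx for x ≥ 3: 0.3726, 0.3726, 0.1512 → sum = 0.8964
V_3 = 0.8964 / l_3 = 0.8964 / 0.54 = 1.66 → 1.66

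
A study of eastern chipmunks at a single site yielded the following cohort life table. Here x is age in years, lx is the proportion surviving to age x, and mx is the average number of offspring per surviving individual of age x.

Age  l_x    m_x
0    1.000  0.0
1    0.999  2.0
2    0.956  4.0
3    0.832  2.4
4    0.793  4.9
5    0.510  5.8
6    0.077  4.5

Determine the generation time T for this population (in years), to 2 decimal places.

lx·mx: 0, 1.998, 3.824, 1.9968, 3.8857, 2.958, 0.3465 → R0 = 15.009
x·lx·mx: 0, 1.998, 7.648, 5.9904, 15.5428, 14.79, 2.079 → Σ = 48.0482
T = 48.0482 / 15.009 = 3.201293… → 3.20

3.20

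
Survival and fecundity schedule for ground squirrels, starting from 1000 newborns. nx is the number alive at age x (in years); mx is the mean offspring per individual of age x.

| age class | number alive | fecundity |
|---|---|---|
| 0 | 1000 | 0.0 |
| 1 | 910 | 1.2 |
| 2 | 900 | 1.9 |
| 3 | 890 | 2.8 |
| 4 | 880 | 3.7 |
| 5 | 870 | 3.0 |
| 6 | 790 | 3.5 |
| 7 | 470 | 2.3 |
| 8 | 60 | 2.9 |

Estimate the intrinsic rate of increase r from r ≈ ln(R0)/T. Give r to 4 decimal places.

0.6491

lx = nx/n0 = nx/1000: 1, 0.91, 0.9, 0.89, 0.88, 0.87, 0.79, 0.47, 0.06
R0 = Σ lx·mx = 0 + 1.092 + 1.71 + 2.492 + 3.256 + 2.61 + 2.765 + 1.081 + 0.174 = 15.18
Σ x·lx·mx = 63.611; T = 63.611/15.18 = 4.19045…
r ≈ ln(R0)/T = ln(15.18)/4.19045… = 0.64909… → 0.6491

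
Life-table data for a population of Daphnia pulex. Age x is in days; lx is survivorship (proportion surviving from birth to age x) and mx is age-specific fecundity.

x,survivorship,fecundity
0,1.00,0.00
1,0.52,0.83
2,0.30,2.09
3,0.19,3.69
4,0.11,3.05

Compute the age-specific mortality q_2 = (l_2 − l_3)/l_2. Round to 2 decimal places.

q_2 = (l_2 − l_3) / l_2 = (0.3 − 0.19) / 0.3
     = 0.11 / 0.3 = 0.366667… → 0.37

0.37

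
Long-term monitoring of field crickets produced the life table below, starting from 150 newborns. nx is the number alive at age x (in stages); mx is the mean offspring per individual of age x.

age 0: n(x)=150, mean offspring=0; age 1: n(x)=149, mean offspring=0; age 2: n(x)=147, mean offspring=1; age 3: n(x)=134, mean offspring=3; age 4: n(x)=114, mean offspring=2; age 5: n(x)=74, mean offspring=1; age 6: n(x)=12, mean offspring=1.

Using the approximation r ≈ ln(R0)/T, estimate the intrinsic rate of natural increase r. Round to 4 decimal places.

0.5291

lx = nx/n0 = nx/150: 1, 0.99333…, 0.98, 0.89333…, 0.76, 0.49333…, 0.08
R0 = Σ lx·mx = 0 + 0 + 0.98 + 2.68… + 1.52 + 0.49333… + 0.08 = 5.753333…
Σ x·lx·mx = 19.026667…; T = 19.026667…/5.753333… = 3.30707…
r ≈ ln(R0)/T = ln(5.753333…)/3.30707… = 0.529103… → 0.5291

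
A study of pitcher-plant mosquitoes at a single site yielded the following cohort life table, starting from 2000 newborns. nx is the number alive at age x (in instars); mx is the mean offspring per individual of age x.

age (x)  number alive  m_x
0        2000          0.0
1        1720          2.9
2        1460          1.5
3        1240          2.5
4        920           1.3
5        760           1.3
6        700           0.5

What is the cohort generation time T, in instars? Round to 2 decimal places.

2.38

lx = nx/n0 = nx/2000: 1, 0.86, 0.73, 0.62, 0.46, 0.38, 0.35
lx·mx: 0, 2.494, 1.095, 1.55, 0.598, 0.494, 0.175 → R0 = 6.406
x·lx·mx: 0, 2.494, 2.19, 4.65, 2.392, 2.47, 1.05 → Σ = 15.246
T = 15.246 / 6.406 = 2.379956… → 2.38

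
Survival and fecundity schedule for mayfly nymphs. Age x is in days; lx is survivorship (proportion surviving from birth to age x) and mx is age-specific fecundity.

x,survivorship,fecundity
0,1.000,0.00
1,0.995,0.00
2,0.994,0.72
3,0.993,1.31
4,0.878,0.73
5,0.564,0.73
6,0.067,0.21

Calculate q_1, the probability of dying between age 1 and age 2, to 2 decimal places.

q_1 = (l_1 − l_2) / l_1 = (0.995 − 0.994) / 0.995
     = 0.001 / 0.995 = 0.001005… → 0.00

0.00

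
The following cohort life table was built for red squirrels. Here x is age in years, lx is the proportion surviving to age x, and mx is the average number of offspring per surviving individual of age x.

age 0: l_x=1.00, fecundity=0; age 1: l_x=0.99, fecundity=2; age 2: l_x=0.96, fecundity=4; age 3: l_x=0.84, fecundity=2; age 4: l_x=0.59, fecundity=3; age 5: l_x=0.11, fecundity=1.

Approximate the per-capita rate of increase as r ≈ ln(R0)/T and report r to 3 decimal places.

0.940

R0 = Σ lx·mx = 0 + 1.98 + 3.84 + 1.68 + 1.77 + 0.11 = 9.38
Σ x·lx·mx = 22.33; T = 22.33/9.38 = 2.3806…
r ≈ ln(R0)/T = ln(9.38)/2.3806… = 0.94034… → 0.940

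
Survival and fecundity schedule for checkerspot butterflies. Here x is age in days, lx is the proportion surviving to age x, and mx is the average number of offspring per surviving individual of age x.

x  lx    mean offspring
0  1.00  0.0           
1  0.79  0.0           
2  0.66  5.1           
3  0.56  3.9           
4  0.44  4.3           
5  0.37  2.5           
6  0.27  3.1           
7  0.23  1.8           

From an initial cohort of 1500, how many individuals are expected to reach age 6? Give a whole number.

405

Expected survivors = N0 · l_6 = 1500 × 0.27 = 405 → 405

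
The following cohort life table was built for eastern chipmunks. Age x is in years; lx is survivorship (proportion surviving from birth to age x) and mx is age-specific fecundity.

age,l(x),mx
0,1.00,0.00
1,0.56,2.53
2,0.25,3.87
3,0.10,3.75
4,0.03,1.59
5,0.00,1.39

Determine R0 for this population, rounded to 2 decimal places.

lx·mx by age: 0, 1.4168, 0.9675, 0.375, 0.0477, 0
R0 = Σ lx·mx = 2.807 → 2.81

2.81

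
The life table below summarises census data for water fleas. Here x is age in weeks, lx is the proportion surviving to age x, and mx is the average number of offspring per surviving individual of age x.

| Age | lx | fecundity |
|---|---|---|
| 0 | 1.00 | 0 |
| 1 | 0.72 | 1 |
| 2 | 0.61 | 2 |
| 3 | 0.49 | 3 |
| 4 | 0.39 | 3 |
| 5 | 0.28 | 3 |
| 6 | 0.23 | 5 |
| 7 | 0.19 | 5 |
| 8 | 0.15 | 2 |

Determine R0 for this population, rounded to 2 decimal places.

7.82

lx·mx by age: 0, 0.72, 1.22, 1.47, 1.17, 0.84, 1.15, 0.95, 0.3
R0 = Σ lx·mx = 7.82 → 7.82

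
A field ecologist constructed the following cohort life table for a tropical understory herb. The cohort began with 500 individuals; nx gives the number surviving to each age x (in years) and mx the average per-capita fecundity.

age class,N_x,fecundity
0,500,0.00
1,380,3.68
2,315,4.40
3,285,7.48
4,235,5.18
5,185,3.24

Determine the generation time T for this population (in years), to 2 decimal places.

lx = nx/n0 = nx/500: 1, 0.76, 0.63, 0.57, 0.47, 0.37
lx·mx: 0, 2.7968, 2.772, 4.2636, 2.4346, 1.1988 → R0 = 13.4658
x·lx·mx: 0, 2.7968, 5.544, 12.7908, 9.7384, 5.994 → Σ = 36.864
T = 36.864 / 13.4658 = 2.737602… → 2.74

2.74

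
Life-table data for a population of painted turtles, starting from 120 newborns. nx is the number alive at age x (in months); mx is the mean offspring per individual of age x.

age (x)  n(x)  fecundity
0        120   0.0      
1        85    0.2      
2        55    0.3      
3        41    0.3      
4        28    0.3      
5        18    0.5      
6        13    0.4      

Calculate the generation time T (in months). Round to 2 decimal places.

2.88

lx = nx/n0 = nx/120: 1, 0.70833…, 0.45833…, 0.34167…, 0.23333…, 0.15, 0.10833…
lx·mx: 0, 0.141667…, 0.1375…, 0.1025…, 0.07…, 0.075, 0.043333… → R0 = 0.57…
x·lx·mx: 0, 0.141667…, 0.275…, 0.3075…, 0.28…, 0.375, 0.26… → Σ = 1.639167…
T = 1.639167… / 0.57… = 2.875731… → 2.88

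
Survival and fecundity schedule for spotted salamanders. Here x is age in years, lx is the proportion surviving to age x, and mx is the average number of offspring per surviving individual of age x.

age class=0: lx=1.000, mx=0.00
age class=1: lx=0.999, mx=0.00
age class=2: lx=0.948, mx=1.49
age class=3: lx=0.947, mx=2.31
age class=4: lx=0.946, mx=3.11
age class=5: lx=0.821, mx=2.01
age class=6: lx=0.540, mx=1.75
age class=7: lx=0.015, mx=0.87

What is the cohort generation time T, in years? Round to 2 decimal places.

3.84

lx·mx: 0, 0, 1.41252, 2.18757, 2.94206, 1.65021, 0.945, 0.01305 → R0 = 9.15041
x·lx·mx: 0, 0, 2.82504, 6.56271, 11.76824, 8.25105, 5.67, 0.09135 → Σ = 35.16839
T = 35.16839 / 9.15041 = 3.843368… → 3.84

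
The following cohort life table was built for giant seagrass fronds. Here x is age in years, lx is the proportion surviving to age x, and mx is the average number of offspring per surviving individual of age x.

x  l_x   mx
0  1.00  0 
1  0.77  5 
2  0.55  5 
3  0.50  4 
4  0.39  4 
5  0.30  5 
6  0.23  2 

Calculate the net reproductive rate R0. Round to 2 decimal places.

12.12

lx·mx by age: 0, 3.85, 2.75, 2, 1.56, 1.5, 0.46
R0 = Σ lx·mx = 12.12 → 12.12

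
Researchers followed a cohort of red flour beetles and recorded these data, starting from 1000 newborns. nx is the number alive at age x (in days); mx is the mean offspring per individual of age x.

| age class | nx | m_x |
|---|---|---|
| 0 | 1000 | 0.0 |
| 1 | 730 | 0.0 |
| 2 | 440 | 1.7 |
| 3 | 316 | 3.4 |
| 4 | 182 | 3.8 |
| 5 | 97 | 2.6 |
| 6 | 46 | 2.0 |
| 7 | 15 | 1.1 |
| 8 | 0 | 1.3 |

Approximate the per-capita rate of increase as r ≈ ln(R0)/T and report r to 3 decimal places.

0.322

lx = nx/n0 = nx/1000: 1, 0.73, 0.44, 0.316, 0.182, 0.097, 0.046, 0.015, 0
R0 = Σ lx·mx = 0 + 0 + 0.748 + 1.0744 + 0.6916 + 0.2522 + 0.092 + 0.0165 + 0 = 2.8747
Σ x·lx·mx = 9.4141; T = 9.4141/2.8747 = 3.27481…
r ≈ ln(R0)/T = ln(2.8747)/3.27481… = 0.32245… → 0.322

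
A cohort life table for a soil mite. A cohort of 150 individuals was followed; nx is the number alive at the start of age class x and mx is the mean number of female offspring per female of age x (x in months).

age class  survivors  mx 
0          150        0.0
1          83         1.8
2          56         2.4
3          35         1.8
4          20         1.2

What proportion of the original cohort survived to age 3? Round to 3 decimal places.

0.233

l_3 = n_3/n_0 = 35/150 = 0.233333… → 0.233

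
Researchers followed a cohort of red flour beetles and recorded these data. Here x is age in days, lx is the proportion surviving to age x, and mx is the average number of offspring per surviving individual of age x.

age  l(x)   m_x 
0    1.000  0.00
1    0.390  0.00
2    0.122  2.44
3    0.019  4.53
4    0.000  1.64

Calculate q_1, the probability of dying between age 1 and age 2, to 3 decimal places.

0.687

q_1 = (l_1 − l_2) / l_1 = (0.39 − 0.122) / 0.39
     = 0.268 / 0.39 = 0.687179… → 0.687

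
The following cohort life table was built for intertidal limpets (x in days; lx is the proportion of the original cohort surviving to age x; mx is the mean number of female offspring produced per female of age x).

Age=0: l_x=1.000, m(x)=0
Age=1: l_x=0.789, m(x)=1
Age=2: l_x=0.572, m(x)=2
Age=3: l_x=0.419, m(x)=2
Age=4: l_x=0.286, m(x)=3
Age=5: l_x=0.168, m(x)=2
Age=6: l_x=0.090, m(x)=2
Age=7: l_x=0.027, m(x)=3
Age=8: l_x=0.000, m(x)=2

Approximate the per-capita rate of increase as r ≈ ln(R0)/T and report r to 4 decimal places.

0.4932

R0 = Σ lx·mx = 0 + 0.789 + 1.144 + 0.838 + 0.858 + 0.336 + 0.18 + 0.081 + 0 = 4.226
Σ x·lx·mx = 12.35; T = 12.35/4.226 = 2.92239…
r ≈ ln(R0)/T = ln(4.226)/2.92239… = 0.493178… → 0.4932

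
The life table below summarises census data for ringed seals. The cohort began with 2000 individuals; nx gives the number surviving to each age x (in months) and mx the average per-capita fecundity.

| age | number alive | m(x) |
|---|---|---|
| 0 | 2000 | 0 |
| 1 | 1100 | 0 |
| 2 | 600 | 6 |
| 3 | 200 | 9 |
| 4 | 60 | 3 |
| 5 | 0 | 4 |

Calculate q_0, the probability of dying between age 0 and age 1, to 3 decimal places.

0.450

lx = nx/n0 = nx/2000: 1, 0.55, 0.3, 0.1, 0.03, 0
q_0 = (l_0 − l_1) / l_0 = (1 − 0.55) / 1
     = 0.45 / 1 = 0.45 → 0.450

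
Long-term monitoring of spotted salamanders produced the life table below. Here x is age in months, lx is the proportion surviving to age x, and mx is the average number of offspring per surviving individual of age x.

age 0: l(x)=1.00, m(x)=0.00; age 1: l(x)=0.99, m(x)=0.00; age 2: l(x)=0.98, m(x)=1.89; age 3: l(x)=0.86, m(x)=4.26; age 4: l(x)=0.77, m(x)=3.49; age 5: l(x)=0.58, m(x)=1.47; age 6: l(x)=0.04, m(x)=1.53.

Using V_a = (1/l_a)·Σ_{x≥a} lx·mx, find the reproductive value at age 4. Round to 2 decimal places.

4.68

lx·mx for x ≥ 4: 2.6873, 0.8526, 0.0612 → sum = 3.6011
V_4 = 3.6011 / l_4 = 3.6011 / 0.77 = 4.676753… → 4.68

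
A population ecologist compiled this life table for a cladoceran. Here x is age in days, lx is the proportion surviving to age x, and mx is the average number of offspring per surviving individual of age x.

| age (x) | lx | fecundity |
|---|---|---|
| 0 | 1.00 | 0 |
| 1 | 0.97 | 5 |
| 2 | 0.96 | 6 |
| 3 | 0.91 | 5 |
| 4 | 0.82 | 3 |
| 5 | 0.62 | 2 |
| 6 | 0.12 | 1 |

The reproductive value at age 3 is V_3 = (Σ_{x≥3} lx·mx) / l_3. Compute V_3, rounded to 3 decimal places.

lx·mx for x ≥ 3: 4.55, 2.46, 1.24, 0.12 → sum = 8.37
V_3 = 8.37 / l_3 = 8.37 / 0.91 = 9.197802… → 9.198

9.198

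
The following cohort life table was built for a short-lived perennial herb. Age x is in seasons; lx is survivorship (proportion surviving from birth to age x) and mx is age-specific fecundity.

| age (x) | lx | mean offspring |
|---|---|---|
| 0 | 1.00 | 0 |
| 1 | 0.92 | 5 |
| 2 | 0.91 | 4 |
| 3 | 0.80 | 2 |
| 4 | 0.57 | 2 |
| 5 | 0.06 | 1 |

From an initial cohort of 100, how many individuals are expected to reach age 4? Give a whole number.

Expected survivors = N0 · l_4 = 100 × 0.57 = 57 → 57

57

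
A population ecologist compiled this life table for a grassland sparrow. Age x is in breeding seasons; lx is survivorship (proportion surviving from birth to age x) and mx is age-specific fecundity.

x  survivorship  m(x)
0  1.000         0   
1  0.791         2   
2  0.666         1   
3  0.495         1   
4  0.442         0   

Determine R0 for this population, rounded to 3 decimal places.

2.743

lx·mx by age: 0, 1.582, 0.666, 0.495, 0
R0 = Σ lx·mx = 2.743 → 2.743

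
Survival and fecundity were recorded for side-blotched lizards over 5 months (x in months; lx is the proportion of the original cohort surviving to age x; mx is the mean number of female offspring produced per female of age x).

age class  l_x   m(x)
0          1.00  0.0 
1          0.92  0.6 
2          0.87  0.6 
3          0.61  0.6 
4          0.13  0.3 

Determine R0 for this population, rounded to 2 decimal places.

lx·mx by age: 0, 0.552, 0.522, 0.366, 0.039
R0 = Σ lx·mx = 1.479 → 1.48

1.48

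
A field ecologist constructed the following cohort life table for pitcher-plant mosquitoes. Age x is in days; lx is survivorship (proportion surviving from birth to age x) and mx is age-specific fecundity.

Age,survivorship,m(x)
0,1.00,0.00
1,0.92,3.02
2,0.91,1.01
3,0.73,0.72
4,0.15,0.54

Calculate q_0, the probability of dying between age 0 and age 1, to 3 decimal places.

q_0 = (l_0 − l_1) / l_0 = (1 − 0.92) / 1
     = 0.08 / 1 = 0.08 → 0.080

0.080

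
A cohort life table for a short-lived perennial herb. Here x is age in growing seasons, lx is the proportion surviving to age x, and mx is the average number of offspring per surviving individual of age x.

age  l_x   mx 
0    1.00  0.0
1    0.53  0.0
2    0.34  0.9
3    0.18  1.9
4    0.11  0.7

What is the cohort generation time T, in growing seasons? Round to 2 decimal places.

2.68

lx·mx: 0, 0, 0.306, 0.342, 0.077 → R0 = 0.725
x·lx·mx: 0, 0, 0.612, 1.026, 0.308 → Σ = 1.946
T = 1.946 / 0.725 = 2.684138… → 2.68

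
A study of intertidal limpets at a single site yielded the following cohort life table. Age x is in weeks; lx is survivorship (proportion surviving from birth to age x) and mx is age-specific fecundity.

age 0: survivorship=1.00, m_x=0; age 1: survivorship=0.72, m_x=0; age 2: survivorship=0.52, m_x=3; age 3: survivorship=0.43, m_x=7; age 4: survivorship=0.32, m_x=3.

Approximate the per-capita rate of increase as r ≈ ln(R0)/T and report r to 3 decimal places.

0.591

R0 = Σ lx·mx = 0 + 0 + 1.56 + 3.01 + 0.96 = 5.53
Σ x·lx·mx = 15.99; T = 15.99/5.53 = 2.8915…
r ≈ ln(R0)/T = ln(5.53)/2.8915… = 0.59145… → 0.591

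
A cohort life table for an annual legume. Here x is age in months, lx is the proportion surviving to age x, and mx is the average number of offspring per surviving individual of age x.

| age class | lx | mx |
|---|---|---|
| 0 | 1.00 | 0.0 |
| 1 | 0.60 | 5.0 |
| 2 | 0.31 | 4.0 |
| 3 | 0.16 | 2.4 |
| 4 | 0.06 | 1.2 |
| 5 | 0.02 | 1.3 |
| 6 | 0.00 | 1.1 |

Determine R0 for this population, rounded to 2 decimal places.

4.72

lx·mx by age: 0, 3, 1.24, 0.384, 0.072, 0.026, 0
R0 = Σ lx·mx = 4.722 → 4.72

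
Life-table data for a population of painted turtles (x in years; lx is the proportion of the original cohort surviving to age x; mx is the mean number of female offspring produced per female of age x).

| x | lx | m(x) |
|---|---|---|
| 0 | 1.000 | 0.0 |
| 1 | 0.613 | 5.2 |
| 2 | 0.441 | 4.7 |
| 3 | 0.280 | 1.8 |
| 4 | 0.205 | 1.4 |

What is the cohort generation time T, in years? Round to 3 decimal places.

lx·mx: 0, 3.1876, 2.0727, 0.504, 0.287 → R0 = 6.0513
x·lx·mx: 0, 3.1876, 4.1454, 1.512, 1.148 → Σ = 9.993
T = 9.993 / 6.0513 = 1.651381… → 1.651

1.651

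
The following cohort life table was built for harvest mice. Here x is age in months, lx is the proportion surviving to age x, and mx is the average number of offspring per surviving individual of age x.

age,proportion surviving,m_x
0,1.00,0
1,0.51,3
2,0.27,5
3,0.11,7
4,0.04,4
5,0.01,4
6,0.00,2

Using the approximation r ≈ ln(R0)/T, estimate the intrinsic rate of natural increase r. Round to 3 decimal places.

0.703

R0 = Σ lx·mx = 0 + 1.53 + 1.35 + 0.77 + 0.16 + 0.04 + 0 = 3.85
Σ x·lx·mx = 7.38; T = 7.38/3.85 = 1.91688…
r ≈ ln(R0)/T = ln(3.85)/1.91688… = 0.70326… → 0.703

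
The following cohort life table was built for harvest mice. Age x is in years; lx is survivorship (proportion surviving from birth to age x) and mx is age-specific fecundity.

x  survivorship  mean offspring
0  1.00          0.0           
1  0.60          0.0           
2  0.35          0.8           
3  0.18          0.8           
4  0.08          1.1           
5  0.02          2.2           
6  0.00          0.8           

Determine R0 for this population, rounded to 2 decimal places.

lx·mx by age: 0, 0, 0.28, 0.144, 0.088, 0.044, 0
R0 = Σ lx·mx = 0.556 → 0.56

0.56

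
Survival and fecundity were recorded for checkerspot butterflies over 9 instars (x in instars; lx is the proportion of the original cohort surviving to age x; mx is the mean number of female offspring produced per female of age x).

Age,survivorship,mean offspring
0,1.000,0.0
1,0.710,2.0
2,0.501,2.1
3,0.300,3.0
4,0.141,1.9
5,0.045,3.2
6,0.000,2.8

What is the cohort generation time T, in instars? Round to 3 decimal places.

2.118

lx·mx: 0, 1.42, 1.0521, 0.9, 0.2679, 0.144, 0 → R0 = 3.784
x·lx·mx: 0, 1.42, 2.1042, 2.7, 1.0716, 0.72, 0 → Σ = 8.0158
T = 8.0158 / 3.784 = 2.11834… → 2.118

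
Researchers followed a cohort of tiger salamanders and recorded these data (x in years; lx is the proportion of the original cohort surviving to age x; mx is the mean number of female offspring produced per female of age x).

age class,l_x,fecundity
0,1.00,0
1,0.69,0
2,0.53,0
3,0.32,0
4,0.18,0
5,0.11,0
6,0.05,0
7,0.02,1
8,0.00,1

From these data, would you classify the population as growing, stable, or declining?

declining

R0 = Σ lx·mx = 0 + 0 + 0 + 0 + 0 + 0 + 0 + 0.02 + 0 = 0.02
R0 < 1, so the population is declining.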